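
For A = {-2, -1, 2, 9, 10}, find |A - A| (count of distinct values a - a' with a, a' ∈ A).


A - A = {a - a' : a, a' ∈ A}; |A| = 5.
Bounds: 2|A|-1 ≤ |A - A| ≤ |A|² - |A| + 1, i.e. 9 ≤ |A - A| ≤ 21.
Note: 0 ∈ A - A always (from a - a). The set is symmetric: if d ∈ A - A then -d ∈ A - A.
Enumerate nonzero differences d = a - a' with a > a' (then include -d):
Positive differences: {1, 3, 4, 7, 8, 10, 11, 12}
Full difference set: {0} ∪ (positive diffs) ∪ (negative diffs).
|A - A| = 1 + 2·8 = 17 (matches direct enumeration: 17).

|A - A| = 17


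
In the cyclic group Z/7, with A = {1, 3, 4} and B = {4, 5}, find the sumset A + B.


Work in Z/7Z: reduce every sum a + b modulo 7.
Enumerate all 6 pairs:
a = 1: 1+4=5, 1+5=6
a = 3: 3+4=0, 3+5=1
a = 4: 4+4=1, 4+5=2
Distinct residues collected: {0, 1, 2, 5, 6}
|A + B| = 5 (out of 7 total residues).

A + B = {0, 1, 2, 5, 6}


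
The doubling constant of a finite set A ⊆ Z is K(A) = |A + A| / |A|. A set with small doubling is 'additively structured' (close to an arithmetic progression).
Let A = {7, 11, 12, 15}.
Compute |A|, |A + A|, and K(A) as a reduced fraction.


|A| = 4.
Compute A + A by enumerating all 16 pairs.
A + A = {14, 18, 19, 22, 23, 24, 26, 27, 30}, so |A + A| = 9.
K = |A + A| / |A| = 9/4 (already in lowest terms) ≈ 2.2500.
Reference: AP of size 4 gives K = 7/4 ≈ 1.7500; a fully generic set of size 4 gives K ≈ 2.5000.

|A| = 4, |A + A| = 9, K = 9/4.


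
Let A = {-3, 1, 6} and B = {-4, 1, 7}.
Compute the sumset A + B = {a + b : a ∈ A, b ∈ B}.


A + B = {a + b : a ∈ A, b ∈ B}.
Enumerate all |A|·|B| = 3·3 = 9 pairs (a, b) and collect distinct sums.
a = -3: -3+-4=-7, -3+1=-2, -3+7=4
a = 1: 1+-4=-3, 1+1=2, 1+7=8
a = 6: 6+-4=2, 6+1=7, 6+7=13
Collecting distinct sums: A + B = {-7, -3, -2, 2, 4, 7, 8, 13}
|A + B| = 8

A + B = {-7, -3, -2, 2, 4, 7, 8, 13}


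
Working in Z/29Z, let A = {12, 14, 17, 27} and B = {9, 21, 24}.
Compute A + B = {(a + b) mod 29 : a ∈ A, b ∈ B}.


Work in Z/29Z: reduce every sum a + b modulo 29.
Enumerate all 12 pairs:
a = 12: 12+9=21, 12+21=4, 12+24=7
a = 14: 14+9=23, 14+21=6, 14+24=9
a = 17: 17+9=26, 17+21=9, 17+24=12
a = 27: 27+9=7, 27+21=19, 27+24=22
Distinct residues collected: {4, 6, 7, 9, 12, 19, 21, 22, 23, 26}
|A + B| = 10 (out of 29 total residues).

A + B = {4, 6, 7, 9, 12, 19, 21, 22, 23, 26}


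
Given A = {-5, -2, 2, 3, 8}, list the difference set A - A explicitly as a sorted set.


A - A = {a - a' : a, a' ∈ A}.
Compute a - a' for each ordered pair (a, a'):
a = -5: -5--5=0, -5--2=-3, -5-2=-7, -5-3=-8, -5-8=-13
a = -2: -2--5=3, -2--2=0, -2-2=-4, -2-3=-5, -2-8=-10
a = 2: 2--5=7, 2--2=4, 2-2=0, 2-3=-1, 2-8=-6
a = 3: 3--5=8, 3--2=5, 3-2=1, 3-3=0, 3-8=-5
a = 8: 8--5=13, 8--2=10, 8-2=6, 8-3=5, 8-8=0
Collecting distinct values (and noting 0 appears from a-a):
A - A = {-13, -10, -8, -7, -6, -5, -4, -3, -1, 0, 1, 3, 4, 5, 6, 7, 8, 10, 13}
|A - A| = 19

A - A = {-13, -10, -8, -7, -6, -5, -4, -3, -1, 0, 1, 3, 4, 5, 6, 7, 8, 10, 13}


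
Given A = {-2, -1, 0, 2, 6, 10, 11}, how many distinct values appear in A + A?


A + A = {a + a' : a, a' ∈ A}; |A| = 7.
General bounds: 2|A| - 1 ≤ |A + A| ≤ |A|(|A|+1)/2, i.e. 13 ≤ |A + A| ≤ 28.
Lower bound 2|A|-1 is attained iff A is an arithmetic progression.
Enumerate sums a + a' for a ≤ a' (symmetric, so this suffices):
a = -2: -2+-2=-4, -2+-1=-3, -2+0=-2, -2+2=0, -2+6=4, -2+10=8, -2+11=9
a = -1: -1+-1=-2, -1+0=-1, -1+2=1, -1+6=5, -1+10=9, -1+11=10
a = 0: 0+0=0, 0+2=2, 0+6=6, 0+10=10, 0+11=11
a = 2: 2+2=4, 2+6=8, 2+10=12, 2+11=13
a = 6: 6+6=12, 6+10=16, 6+11=17
a = 10: 10+10=20, 10+11=21
a = 11: 11+11=22
Distinct sums: {-4, -3, -2, -1, 0, 1, 2, 4, 5, 6, 8, 9, 10, 11, 12, 13, 16, 17, 20, 21, 22}
|A + A| = 21

|A + A| = 21


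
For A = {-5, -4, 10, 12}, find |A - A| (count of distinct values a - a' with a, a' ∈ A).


A - A = {a - a' : a, a' ∈ A}; |A| = 4.
Bounds: 2|A|-1 ≤ |A - A| ≤ |A|² - |A| + 1, i.e. 7 ≤ |A - A| ≤ 13.
Note: 0 ∈ A - A always (from a - a). The set is symmetric: if d ∈ A - A then -d ∈ A - A.
Enumerate nonzero differences d = a - a' with a > a' (then include -d):
Positive differences: {1, 2, 14, 15, 16, 17}
Full difference set: {0} ∪ (positive diffs) ∪ (negative diffs).
|A - A| = 1 + 2·6 = 13 (matches direct enumeration: 13).

|A - A| = 13


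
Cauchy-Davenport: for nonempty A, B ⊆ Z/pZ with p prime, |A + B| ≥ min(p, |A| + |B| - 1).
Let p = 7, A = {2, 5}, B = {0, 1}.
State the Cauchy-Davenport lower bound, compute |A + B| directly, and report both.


Cauchy-Davenport: |A + B| ≥ min(p, |A| + |B| - 1) for A, B nonempty in Z/pZ.
|A| = 2, |B| = 2, p = 7.
CD lower bound = min(7, 2 + 2 - 1) = min(7, 3) = 3.
Compute A + B mod 7 directly:
a = 2: 2+0=2, 2+1=3
a = 5: 5+0=5, 5+1=6
A + B = {2, 3, 5, 6}, so |A + B| = 4.
Verify: 4 ≥ 3? Yes ✓.

CD lower bound = 3, actual |A + B| = 4.


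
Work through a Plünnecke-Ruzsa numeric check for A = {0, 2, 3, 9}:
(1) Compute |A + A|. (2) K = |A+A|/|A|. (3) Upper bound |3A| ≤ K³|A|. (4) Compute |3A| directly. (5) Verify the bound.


|A| = 4.
Step 1: Compute A + A by enumerating all 16 pairs.
A + A = {0, 2, 3, 4, 5, 6, 9, 11, 12, 18}, so |A + A| = 10.
Step 2: Doubling constant K = |A + A|/|A| = 10/4 = 10/4 ≈ 2.5000.
Step 3: Plünnecke-Ruzsa gives |3A| ≤ K³·|A| = (2.5000)³ · 4 ≈ 62.5000.
Step 4: Compute 3A = A + A + A directly by enumerating all triples (a,b,c) ∈ A³; |3A| = 18.
Step 5: Check 18 ≤ 62.5000? Yes ✓.

K = 10/4, Plünnecke-Ruzsa bound K³|A| ≈ 62.5000, |3A| = 18, inequality holds.


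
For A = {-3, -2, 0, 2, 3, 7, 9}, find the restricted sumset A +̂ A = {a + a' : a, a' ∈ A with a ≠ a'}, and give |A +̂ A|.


Restricted sumset: A +̂ A = {a + a' : a ∈ A, a' ∈ A, a ≠ a'}.
Equivalently, take A + A and drop any sum 2a that is achievable ONLY as a + a for a ∈ A (i.e. sums representable only with equal summands).
Enumerate pairs (a, a') with a < a' (symmetric, so each unordered pair gives one sum; this covers all a ≠ a'):
  -3 + -2 = -5
  -3 + 0 = -3
  -3 + 2 = -1
  -3 + 3 = 0
  -3 + 7 = 4
  -3 + 9 = 6
  -2 + 0 = -2
  -2 + 2 = 0
  -2 + 3 = 1
  -2 + 7 = 5
  -2 + 9 = 7
  0 + 2 = 2
  0 + 3 = 3
  0 + 7 = 7
  0 + 9 = 9
  2 + 3 = 5
  2 + 7 = 9
  2 + 9 = 11
  3 + 7 = 10
  3 + 9 = 12
  7 + 9 = 16
Collected distinct sums: {-5, -3, -2, -1, 0, 1, 2, 3, 4, 5, 6, 7, 9, 10, 11, 12, 16}
|A +̂ A| = 17
(Reference bound: |A +̂ A| ≥ 2|A| - 3 for |A| ≥ 2, with |A| = 7 giving ≥ 11.)

|A +̂ A| = 17


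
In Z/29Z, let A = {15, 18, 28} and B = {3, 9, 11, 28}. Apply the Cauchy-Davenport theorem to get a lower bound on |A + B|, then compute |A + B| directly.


Cauchy-Davenport: |A + B| ≥ min(p, |A| + |B| - 1) for A, B nonempty in Z/pZ.
|A| = 3, |B| = 4, p = 29.
CD lower bound = min(29, 3 + 4 - 1) = min(29, 6) = 6.
Compute A + B mod 29 directly:
a = 15: 15+3=18, 15+9=24, 15+11=26, 15+28=14
a = 18: 18+3=21, 18+9=27, 18+11=0, 18+28=17
a = 28: 28+3=2, 28+9=8, 28+11=10, 28+28=27
A + B = {0, 2, 8, 10, 14, 17, 18, 21, 24, 26, 27}, so |A + B| = 11.
Verify: 11 ≥ 6? Yes ✓.

CD lower bound = 6, actual |A + B| = 11.


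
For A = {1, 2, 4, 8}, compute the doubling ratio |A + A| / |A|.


|A| = 4.
Compute A + A by enumerating all 16 pairs.
A + A = {2, 3, 4, 5, 6, 8, 9, 10, 12, 16}, so |A + A| = 10.
K = |A + A| / |A| = 10/4 = 5/2 ≈ 2.5000.
Reference: AP of size 4 gives K = 7/4 ≈ 1.7500; a fully generic set of size 4 gives K ≈ 2.5000.

|A| = 4, |A + A| = 10, K = 10/4 = 5/2.


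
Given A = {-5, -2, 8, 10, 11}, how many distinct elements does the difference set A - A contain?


A - A = {a - a' : a, a' ∈ A}; |A| = 5.
Bounds: 2|A|-1 ≤ |A - A| ≤ |A|² - |A| + 1, i.e. 9 ≤ |A - A| ≤ 21.
Note: 0 ∈ A - A always (from a - a). The set is symmetric: if d ∈ A - A then -d ∈ A - A.
Enumerate nonzero differences d = a - a' with a > a' (then include -d):
Positive differences: {1, 2, 3, 10, 12, 13, 15, 16}
Full difference set: {0} ∪ (positive diffs) ∪ (negative diffs).
|A - A| = 1 + 2·8 = 17 (matches direct enumeration: 17).

|A - A| = 17


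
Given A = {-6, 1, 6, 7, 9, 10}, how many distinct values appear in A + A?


A + A = {a + a' : a, a' ∈ A}; |A| = 6.
General bounds: 2|A| - 1 ≤ |A + A| ≤ |A|(|A|+1)/2, i.e. 11 ≤ |A + A| ≤ 21.
Lower bound 2|A|-1 is attained iff A is an arithmetic progression.
Enumerate sums a + a' for a ≤ a' (symmetric, so this suffices):
a = -6: -6+-6=-12, -6+1=-5, -6+6=0, -6+7=1, -6+9=3, -6+10=4
a = 1: 1+1=2, 1+6=7, 1+7=8, 1+9=10, 1+10=11
a = 6: 6+6=12, 6+7=13, 6+9=15, 6+10=16
a = 7: 7+7=14, 7+9=16, 7+10=17
a = 9: 9+9=18, 9+10=19
a = 10: 10+10=20
Distinct sums: {-12, -5, 0, 1, 2, 3, 4, 7, 8, 10, 11, 12, 13, 14, 15, 16, 17, 18, 19, 20}
|A + A| = 20

|A + A| = 20


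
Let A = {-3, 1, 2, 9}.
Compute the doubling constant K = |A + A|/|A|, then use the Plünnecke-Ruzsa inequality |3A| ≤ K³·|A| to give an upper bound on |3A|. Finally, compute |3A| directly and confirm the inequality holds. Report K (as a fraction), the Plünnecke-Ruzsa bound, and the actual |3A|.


|A| = 4.
Step 1: Compute A + A by enumerating all 16 pairs.
A + A = {-6, -2, -1, 2, 3, 4, 6, 10, 11, 18}, so |A + A| = 10.
Step 2: Doubling constant K = |A + A|/|A| = 10/4 = 10/4 ≈ 2.5000.
Step 3: Plünnecke-Ruzsa gives |3A| ≤ K³·|A| = (2.5000)³ · 4 ≈ 62.5000.
Step 4: Compute 3A = A + A + A directly by enumerating all triples (a,b,c) ∈ A³; |3A| = 19.
Step 5: Check 19 ≤ 62.5000? Yes ✓.

K = 10/4, Plünnecke-Ruzsa bound K³|A| ≈ 62.5000, |3A| = 19, inequality holds.


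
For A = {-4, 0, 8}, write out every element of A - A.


A - A = {a - a' : a, a' ∈ A}.
Compute a - a' for each ordered pair (a, a'):
a = -4: -4--4=0, -4-0=-4, -4-8=-12
a = 0: 0--4=4, 0-0=0, 0-8=-8
a = 8: 8--4=12, 8-0=8, 8-8=0
Collecting distinct values (and noting 0 appears from a-a):
A - A = {-12, -8, -4, 0, 4, 8, 12}
|A - A| = 7

A - A = {-12, -8, -4, 0, 4, 8, 12}


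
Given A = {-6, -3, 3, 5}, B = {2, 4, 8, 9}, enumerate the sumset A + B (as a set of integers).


A + B = {a + b : a ∈ A, b ∈ B}.
Enumerate all |A|·|B| = 4·4 = 16 pairs (a, b) and collect distinct sums.
a = -6: -6+2=-4, -6+4=-2, -6+8=2, -6+9=3
a = -3: -3+2=-1, -3+4=1, -3+8=5, -3+9=6
a = 3: 3+2=5, 3+4=7, 3+8=11, 3+9=12
a = 5: 5+2=7, 5+4=9, 5+8=13, 5+9=14
Collecting distinct sums: A + B = {-4, -2, -1, 1, 2, 3, 5, 6, 7, 9, 11, 12, 13, 14}
|A + B| = 14

A + B = {-4, -2, -1, 1, 2, 3, 5, 6, 7, 9, 11, 12, 13, 14}


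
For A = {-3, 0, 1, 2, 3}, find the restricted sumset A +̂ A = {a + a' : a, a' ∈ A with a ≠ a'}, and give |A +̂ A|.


Restricted sumset: A +̂ A = {a + a' : a ∈ A, a' ∈ A, a ≠ a'}.
Equivalently, take A + A and drop any sum 2a that is achievable ONLY as a + a for a ∈ A (i.e. sums representable only with equal summands).
Enumerate pairs (a, a') with a < a' (symmetric, so each unordered pair gives one sum; this covers all a ≠ a'):
  -3 + 0 = -3
  -3 + 1 = -2
  -3 + 2 = -1
  -3 + 3 = 0
  0 + 1 = 1
  0 + 2 = 2
  0 + 3 = 3
  1 + 2 = 3
  1 + 3 = 4
  2 + 3 = 5
Collected distinct sums: {-3, -2, -1, 0, 1, 2, 3, 4, 5}
|A +̂ A| = 9
(Reference bound: |A +̂ A| ≥ 2|A| - 3 for |A| ≥ 2, with |A| = 5 giving ≥ 7.)

|A +̂ A| = 9


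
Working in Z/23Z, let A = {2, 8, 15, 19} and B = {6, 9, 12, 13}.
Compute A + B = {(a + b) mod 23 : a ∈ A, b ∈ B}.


Work in Z/23Z: reduce every sum a + b modulo 23.
Enumerate all 16 pairs:
a = 2: 2+6=8, 2+9=11, 2+12=14, 2+13=15
a = 8: 8+6=14, 8+9=17, 8+12=20, 8+13=21
a = 15: 15+6=21, 15+9=1, 15+12=4, 15+13=5
a = 19: 19+6=2, 19+9=5, 19+12=8, 19+13=9
Distinct residues collected: {1, 2, 4, 5, 8, 9, 11, 14, 15, 17, 20, 21}
|A + B| = 12 (out of 23 total residues).

A + B = {1, 2, 4, 5, 8, 9, 11, 14, 15, 17, 20, 21}


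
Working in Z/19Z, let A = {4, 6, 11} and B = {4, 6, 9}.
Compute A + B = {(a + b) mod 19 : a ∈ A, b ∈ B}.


Work in Z/19Z: reduce every sum a + b modulo 19.
Enumerate all 9 pairs:
a = 4: 4+4=8, 4+6=10, 4+9=13
a = 6: 6+4=10, 6+6=12, 6+9=15
a = 11: 11+4=15, 11+6=17, 11+9=1
Distinct residues collected: {1, 8, 10, 12, 13, 15, 17}
|A + B| = 7 (out of 19 total residues).

A + B = {1, 8, 10, 12, 13, 15, 17}


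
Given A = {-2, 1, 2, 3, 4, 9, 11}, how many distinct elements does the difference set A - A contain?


A - A = {a - a' : a, a' ∈ A}; |A| = 7.
Bounds: 2|A|-1 ≤ |A - A| ≤ |A|² - |A| + 1, i.e. 13 ≤ |A - A| ≤ 43.
Note: 0 ∈ A - A always (from a - a). The set is symmetric: if d ∈ A - A then -d ∈ A - A.
Enumerate nonzero differences d = a - a' with a > a' (then include -d):
Positive differences: {1, 2, 3, 4, 5, 6, 7, 8, 9, 10, 11, 13}
Full difference set: {0} ∪ (positive diffs) ∪ (negative diffs).
|A - A| = 1 + 2·12 = 25 (matches direct enumeration: 25).

|A - A| = 25


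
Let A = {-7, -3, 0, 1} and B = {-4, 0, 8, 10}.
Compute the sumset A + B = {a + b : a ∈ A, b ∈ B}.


A + B = {a + b : a ∈ A, b ∈ B}.
Enumerate all |A|·|B| = 4·4 = 16 pairs (a, b) and collect distinct sums.
a = -7: -7+-4=-11, -7+0=-7, -7+8=1, -7+10=3
a = -3: -3+-4=-7, -3+0=-3, -3+8=5, -3+10=7
a = 0: 0+-4=-4, 0+0=0, 0+8=8, 0+10=10
a = 1: 1+-4=-3, 1+0=1, 1+8=9, 1+10=11
Collecting distinct sums: A + B = {-11, -7, -4, -3, 0, 1, 3, 5, 7, 8, 9, 10, 11}
|A + B| = 13

A + B = {-11, -7, -4, -3, 0, 1, 3, 5, 7, 8, 9, 10, 11}


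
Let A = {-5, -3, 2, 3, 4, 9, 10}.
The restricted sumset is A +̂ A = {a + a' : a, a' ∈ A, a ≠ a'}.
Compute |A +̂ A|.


Restricted sumset: A +̂ A = {a + a' : a ∈ A, a' ∈ A, a ≠ a'}.
Equivalently, take A + A and drop any sum 2a that is achievable ONLY as a + a for a ∈ A (i.e. sums representable only with equal summands).
Enumerate pairs (a, a') with a < a' (symmetric, so each unordered pair gives one sum; this covers all a ≠ a'):
  -5 + -3 = -8
  -5 + 2 = -3
  -5 + 3 = -2
  -5 + 4 = -1
  -5 + 9 = 4
  -5 + 10 = 5
  -3 + 2 = -1
  -3 + 3 = 0
  -3 + 4 = 1
  -3 + 9 = 6
  -3 + 10 = 7
  2 + 3 = 5
  2 + 4 = 6
  2 + 9 = 11
  2 + 10 = 12
  3 + 4 = 7
  3 + 9 = 12
  3 + 10 = 13
  4 + 9 = 13
  4 + 10 = 14
  9 + 10 = 19
Collected distinct sums: {-8, -3, -2, -1, 0, 1, 4, 5, 6, 7, 11, 12, 13, 14, 19}
|A +̂ A| = 15
(Reference bound: |A +̂ A| ≥ 2|A| - 3 for |A| ≥ 2, with |A| = 7 giving ≥ 11.)

|A +̂ A| = 15


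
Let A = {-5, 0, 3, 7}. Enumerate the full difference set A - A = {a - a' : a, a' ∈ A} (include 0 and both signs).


A - A = {a - a' : a, a' ∈ A}.
Compute a - a' for each ordered pair (a, a'):
a = -5: -5--5=0, -5-0=-5, -5-3=-8, -5-7=-12
a = 0: 0--5=5, 0-0=0, 0-3=-3, 0-7=-7
a = 3: 3--5=8, 3-0=3, 3-3=0, 3-7=-4
a = 7: 7--5=12, 7-0=7, 7-3=4, 7-7=0
Collecting distinct values (and noting 0 appears from a-a):
A - A = {-12, -8, -7, -5, -4, -3, 0, 3, 4, 5, 7, 8, 12}
|A - A| = 13

A - A = {-12, -8, -7, -5, -4, -3, 0, 3, 4, 5, 7, 8, 12}


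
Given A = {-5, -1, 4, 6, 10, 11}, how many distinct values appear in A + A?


A + A = {a + a' : a, a' ∈ A}; |A| = 6.
General bounds: 2|A| - 1 ≤ |A + A| ≤ |A|(|A|+1)/2, i.e. 11 ≤ |A + A| ≤ 21.
Lower bound 2|A|-1 is attained iff A is an arithmetic progression.
Enumerate sums a + a' for a ≤ a' (symmetric, so this suffices):
a = -5: -5+-5=-10, -5+-1=-6, -5+4=-1, -5+6=1, -5+10=5, -5+11=6
a = -1: -1+-1=-2, -1+4=3, -1+6=5, -1+10=9, -1+11=10
a = 4: 4+4=8, 4+6=10, 4+10=14, 4+11=15
a = 6: 6+6=12, 6+10=16, 6+11=17
a = 10: 10+10=20, 10+11=21
a = 11: 11+11=22
Distinct sums: {-10, -6, -2, -1, 1, 3, 5, 6, 8, 9, 10, 12, 14, 15, 16, 17, 20, 21, 22}
|A + A| = 19

|A + A| = 19


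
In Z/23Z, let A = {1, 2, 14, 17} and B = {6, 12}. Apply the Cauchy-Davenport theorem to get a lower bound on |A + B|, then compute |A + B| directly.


Cauchy-Davenport: |A + B| ≥ min(p, |A| + |B| - 1) for A, B nonempty in Z/pZ.
|A| = 4, |B| = 2, p = 23.
CD lower bound = min(23, 4 + 2 - 1) = min(23, 5) = 5.
Compute A + B mod 23 directly:
a = 1: 1+6=7, 1+12=13
a = 2: 2+6=8, 2+12=14
a = 14: 14+6=20, 14+12=3
a = 17: 17+6=0, 17+12=6
A + B = {0, 3, 6, 7, 8, 13, 14, 20}, so |A + B| = 8.
Verify: 8 ≥ 5? Yes ✓.

CD lower bound = 5, actual |A + B| = 8.


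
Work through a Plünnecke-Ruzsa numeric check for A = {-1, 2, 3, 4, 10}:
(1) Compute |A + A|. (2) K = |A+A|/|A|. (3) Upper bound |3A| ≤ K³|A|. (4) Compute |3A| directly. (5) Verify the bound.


|A| = 5.
Step 1: Compute A + A by enumerating all 25 pairs.
A + A = {-2, 1, 2, 3, 4, 5, 6, 7, 8, 9, 12, 13, 14, 20}, so |A + A| = 14.
Step 2: Doubling constant K = |A + A|/|A| = 14/5 = 14/5 ≈ 2.8000.
Step 3: Plünnecke-Ruzsa gives |3A| ≤ K³·|A| = (2.8000)³ · 5 ≈ 109.7600.
Step 4: Compute 3A = A + A + A directly by enumerating all triples (a,b,c) ∈ A³; |3A| = 25.
Step 5: Check 25 ≤ 109.7600? Yes ✓.

K = 14/5, Plünnecke-Ruzsa bound K³|A| ≈ 109.7600, |3A| = 25, inequality holds.


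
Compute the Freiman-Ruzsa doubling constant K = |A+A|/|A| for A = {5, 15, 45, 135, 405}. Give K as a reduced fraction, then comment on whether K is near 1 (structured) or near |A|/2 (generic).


|A| = 5.
Compute A + A by enumerating all 25 pairs.
A + A = {10, 20, 30, 50, 60, 90, 140, 150, 180, 270, 410, 420, 450, 540, 810}, so |A + A| = 15.
K = |A + A| / |A| = 15/5 = 3/1 ≈ 3.0000.
Reference: AP of size 5 gives K = 9/5 ≈ 1.8000; a fully generic set of size 5 gives K ≈ 3.0000.

|A| = 5, |A + A| = 15, K = 15/5 = 3/1.


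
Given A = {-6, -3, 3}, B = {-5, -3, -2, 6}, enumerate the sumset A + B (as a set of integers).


A + B = {a + b : a ∈ A, b ∈ B}.
Enumerate all |A|·|B| = 3·4 = 12 pairs (a, b) and collect distinct sums.
a = -6: -6+-5=-11, -6+-3=-9, -6+-2=-8, -6+6=0
a = -3: -3+-5=-8, -3+-3=-6, -3+-2=-5, -3+6=3
a = 3: 3+-5=-2, 3+-3=0, 3+-2=1, 3+6=9
Collecting distinct sums: A + B = {-11, -9, -8, -6, -5, -2, 0, 1, 3, 9}
|A + B| = 10

A + B = {-11, -9, -8, -6, -5, -2, 0, 1, 3, 9}


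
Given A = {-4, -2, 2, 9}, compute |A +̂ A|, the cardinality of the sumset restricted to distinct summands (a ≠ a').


Restricted sumset: A +̂ A = {a + a' : a ∈ A, a' ∈ A, a ≠ a'}.
Equivalently, take A + A and drop any sum 2a that is achievable ONLY as a + a for a ∈ A (i.e. sums representable only with equal summands).
Enumerate pairs (a, a') with a < a' (symmetric, so each unordered pair gives one sum; this covers all a ≠ a'):
  -4 + -2 = -6
  -4 + 2 = -2
  -4 + 9 = 5
  -2 + 2 = 0
  -2 + 9 = 7
  2 + 9 = 11
Collected distinct sums: {-6, -2, 0, 5, 7, 11}
|A +̂ A| = 6
(Reference bound: |A +̂ A| ≥ 2|A| - 3 for |A| ≥ 2, with |A| = 4 giving ≥ 5.)

|A +̂ A| = 6


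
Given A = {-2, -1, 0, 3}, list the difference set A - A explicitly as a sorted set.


A - A = {a - a' : a, a' ∈ A}.
Compute a - a' for each ordered pair (a, a'):
a = -2: -2--2=0, -2--1=-1, -2-0=-2, -2-3=-5
a = -1: -1--2=1, -1--1=0, -1-0=-1, -1-3=-4
a = 0: 0--2=2, 0--1=1, 0-0=0, 0-3=-3
a = 3: 3--2=5, 3--1=4, 3-0=3, 3-3=0
Collecting distinct values (and noting 0 appears from a-a):
A - A = {-5, -4, -3, -2, -1, 0, 1, 2, 3, 4, 5}
|A - A| = 11

A - A = {-5, -4, -3, -2, -1, 0, 1, 2, 3, 4, 5}


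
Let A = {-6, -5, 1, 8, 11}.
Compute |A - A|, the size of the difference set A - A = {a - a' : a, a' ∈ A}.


A - A = {a - a' : a, a' ∈ A}; |A| = 5.
Bounds: 2|A|-1 ≤ |A - A| ≤ |A|² - |A| + 1, i.e. 9 ≤ |A - A| ≤ 21.
Note: 0 ∈ A - A always (from a - a). The set is symmetric: if d ∈ A - A then -d ∈ A - A.
Enumerate nonzero differences d = a - a' with a > a' (then include -d):
Positive differences: {1, 3, 6, 7, 10, 13, 14, 16, 17}
Full difference set: {0} ∪ (positive diffs) ∪ (negative diffs).
|A - A| = 1 + 2·9 = 19 (matches direct enumeration: 19).

|A - A| = 19


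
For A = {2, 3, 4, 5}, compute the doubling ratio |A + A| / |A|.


|A| = 4.
Compute A + A by enumerating all 16 pairs.
A + A = {4, 5, 6, 7, 8, 9, 10}, so |A + A| = 7.
K = |A + A| / |A| = 7/4 (already in lowest terms) ≈ 1.7500.
Reference: AP of size 4 gives K = 7/4 ≈ 1.7500; a fully generic set of size 4 gives K ≈ 2.5000.

|A| = 4, |A + A| = 7, K = 7/4.


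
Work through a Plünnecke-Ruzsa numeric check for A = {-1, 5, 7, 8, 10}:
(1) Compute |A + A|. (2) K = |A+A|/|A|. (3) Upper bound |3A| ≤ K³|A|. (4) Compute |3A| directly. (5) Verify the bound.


|A| = 5.
Step 1: Compute A + A by enumerating all 25 pairs.
A + A = {-2, 4, 6, 7, 9, 10, 12, 13, 14, 15, 16, 17, 18, 20}, so |A + A| = 14.
Step 2: Doubling constant K = |A + A|/|A| = 14/5 = 14/5 ≈ 2.8000.
Step 3: Plünnecke-Ruzsa gives |3A| ≤ K³·|A| = (2.8000)³ · 5 ≈ 109.7600.
Step 4: Compute 3A = A + A + A directly by enumerating all triples (a,b,c) ∈ A³; |3A| = 25.
Step 5: Check 25 ≤ 109.7600? Yes ✓.

K = 14/5, Plünnecke-Ruzsa bound K³|A| ≈ 109.7600, |3A| = 25, inequality holds.


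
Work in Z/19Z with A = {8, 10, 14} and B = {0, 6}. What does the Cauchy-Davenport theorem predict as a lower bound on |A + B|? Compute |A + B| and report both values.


Cauchy-Davenport: |A + B| ≥ min(p, |A| + |B| - 1) for A, B nonempty in Z/pZ.
|A| = 3, |B| = 2, p = 19.
CD lower bound = min(19, 3 + 2 - 1) = min(19, 4) = 4.
Compute A + B mod 19 directly:
a = 8: 8+0=8, 8+6=14
a = 10: 10+0=10, 10+6=16
a = 14: 14+0=14, 14+6=1
A + B = {1, 8, 10, 14, 16}, so |A + B| = 5.
Verify: 5 ≥ 4? Yes ✓.

CD lower bound = 4, actual |A + B| = 5.


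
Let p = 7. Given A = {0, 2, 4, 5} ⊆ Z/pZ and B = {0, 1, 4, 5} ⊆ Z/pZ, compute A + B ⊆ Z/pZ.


Work in Z/7Z: reduce every sum a + b modulo 7.
Enumerate all 16 pairs:
a = 0: 0+0=0, 0+1=1, 0+4=4, 0+5=5
a = 2: 2+0=2, 2+1=3, 2+4=6, 2+5=0
a = 4: 4+0=4, 4+1=5, 4+4=1, 4+5=2
a = 5: 5+0=5, 5+1=6, 5+4=2, 5+5=3
Distinct residues collected: {0, 1, 2, 3, 4, 5, 6}
|A + B| = 7 (out of 7 total residues).

A + B = {0, 1, 2, 3, 4, 5, 6}


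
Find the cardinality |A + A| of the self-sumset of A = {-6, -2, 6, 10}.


A + A = {a + a' : a, a' ∈ A}; |A| = 4.
General bounds: 2|A| - 1 ≤ |A + A| ≤ |A|(|A|+1)/2, i.e. 7 ≤ |A + A| ≤ 10.
Lower bound 2|A|-1 is attained iff A is an arithmetic progression.
Enumerate sums a + a' for a ≤ a' (symmetric, so this suffices):
a = -6: -6+-6=-12, -6+-2=-8, -6+6=0, -6+10=4
a = -2: -2+-2=-4, -2+6=4, -2+10=8
a = 6: 6+6=12, 6+10=16
a = 10: 10+10=20
Distinct sums: {-12, -8, -4, 0, 4, 8, 12, 16, 20}
|A + A| = 9

|A + A| = 9


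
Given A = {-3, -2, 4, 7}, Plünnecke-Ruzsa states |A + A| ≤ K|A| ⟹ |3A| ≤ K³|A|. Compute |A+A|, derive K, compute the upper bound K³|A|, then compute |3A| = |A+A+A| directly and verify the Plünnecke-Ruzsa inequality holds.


|A| = 4.
Step 1: Compute A + A by enumerating all 16 pairs.
A + A = {-6, -5, -4, 1, 2, 4, 5, 8, 11, 14}, so |A + A| = 10.
Step 2: Doubling constant K = |A + A|/|A| = 10/4 = 10/4 ≈ 2.5000.
Step 3: Plünnecke-Ruzsa gives |3A| ≤ K³·|A| = (2.5000)³ · 4 ≈ 62.5000.
Step 4: Compute 3A = A + A + A directly by enumerating all triples (a,b,c) ∈ A³; |3A| = 19.
Step 5: Check 19 ≤ 62.5000? Yes ✓.

K = 10/4, Plünnecke-Ruzsa bound K³|A| ≈ 62.5000, |3A| = 19, inequality holds.


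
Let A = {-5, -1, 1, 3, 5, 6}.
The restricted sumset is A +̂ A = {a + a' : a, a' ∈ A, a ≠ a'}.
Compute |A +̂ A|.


Restricted sumset: A +̂ A = {a + a' : a ∈ A, a' ∈ A, a ≠ a'}.
Equivalently, take A + A and drop any sum 2a that is achievable ONLY as a + a for a ∈ A (i.e. sums representable only with equal summands).
Enumerate pairs (a, a') with a < a' (symmetric, so each unordered pair gives one sum; this covers all a ≠ a'):
  -5 + -1 = -6
  -5 + 1 = -4
  -5 + 3 = -2
  -5 + 5 = 0
  -5 + 6 = 1
  -1 + 1 = 0
  -1 + 3 = 2
  -1 + 5 = 4
  -1 + 6 = 5
  1 + 3 = 4
  1 + 5 = 6
  1 + 6 = 7
  3 + 5 = 8
  3 + 6 = 9
  5 + 6 = 11
Collected distinct sums: {-6, -4, -2, 0, 1, 2, 4, 5, 6, 7, 8, 9, 11}
|A +̂ A| = 13
(Reference bound: |A +̂ A| ≥ 2|A| - 3 for |A| ≥ 2, with |A| = 6 giving ≥ 9.)

|A +̂ A| = 13


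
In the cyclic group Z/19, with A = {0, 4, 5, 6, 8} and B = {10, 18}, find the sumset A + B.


Work in Z/19Z: reduce every sum a + b modulo 19.
Enumerate all 10 pairs:
a = 0: 0+10=10, 0+18=18
a = 4: 4+10=14, 4+18=3
a = 5: 5+10=15, 5+18=4
a = 6: 6+10=16, 6+18=5
a = 8: 8+10=18, 8+18=7
Distinct residues collected: {3, 4, 5, 7, 10, 14, 15, 16, 18}
|A + B| = 9 (out of 19 total residues).

A + B = {3, 4, 5, 7, 10, 14, 15, 16, 18}


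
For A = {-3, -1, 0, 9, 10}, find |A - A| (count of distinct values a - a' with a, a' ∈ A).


A - A = {a - a' : a, a' ∈ A}; |A| = 5.
Bounds: 2|A|-1 ≤ |A - A| ≤ |A|² - |A| + 1, i.e. 9 ≤ |A - A| ≤ 21.
Note: 0 ∈ A - A always (from a - a). The set is symmetric: if d ∈ A - A then -d ∈ A - A.
Enumerate nonzero differences d = a - a' with a > a' (then include -d):
Positive differences: {1, 2, 3, 9, 10, 11, 12, 13}
Full difference set: {0} ∪ (positive diffs) ∪ (negative diffs).
|A - A| = 1 + 2·8 = 17 (matches direct enumeration: 17).

|A - A| = 17


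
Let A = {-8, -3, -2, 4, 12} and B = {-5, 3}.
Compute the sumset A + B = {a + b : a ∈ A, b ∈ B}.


A + B = {a + b : a ∈ A, b ∈ B}.
Enumerate all |A|·|B| = 5·2 = 10 pairs (a, b) and collect distinct sums.
a = -8: -8+-5=-13, -8+3=-5
a = -3: -3+-5=-8, -3+3=0
a = -2: -2+-5=-7, -2+3=1
a = 4: 4+-5=-1, 4+3=7
a = 12: 12+-5=7, 12+3=15
Collecting distinct sums: A + B = {-13, -8, -7, -5, -1, 0, 1, 7, 15}
|A + B| = 9

A + B = {-13, -8, -7, -5, -1, 0, 1, 7, 15}


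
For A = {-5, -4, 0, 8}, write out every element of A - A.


A - A = {a - a' : a, a' ∈ A}.
Compute a - a' for each ordered pair (a, a'):
a = -5: -5--5=0, -5--4=-1, -5-0=-5, -5-8=-13
a = -4: -4--5=1, -4--4=0, -4-0=-4, -4-8=-12
a = 0: 0--5=5, 0--4=4, 0-0=0, 0-8=-8
a = 8: 8--5=13, 8--4=12, 8-0=8, 8-8=0
Collecting distinct values (and noting 0 appears from a-a):
A - A = {-13, -12, -8, -5, -4, -1, 0, 1, 4, 5, 8, 12, 13}
|A - A| = 13

A - A = {-13, -12, -8, -5, -4, -1, 0, 1, 4, 5, 8, 12, 13}


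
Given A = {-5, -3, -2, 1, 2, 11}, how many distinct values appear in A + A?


A + A = {a + a' : a, a' ∈ A}; |A| = 6.
General bounds: 2|A| - 1 ≤ |A + A| ≤ |A|(|A|+1)/2, i.e. 11 ≤ |A + A| ≤ 21.
Lower bound 2|A|-1 is attained iff A is an arithmetic progression.
Enumerate sums a + a' for a ≤ a' (symmetric, so this suffices):
a = -5: -5+-5=-10, -5+-3=-8, -5+-2=-7, -5+1=-4, -5+2=-3, -5+11=6
a = -3: -3+-3=-6, -3+-2=-5, -3+1=-2, -3+2=-1, -3+11=8
a = -2: -2+-2=-4, -2+1=-1, -2+2=0, -2+11=9
a = 1: 1+1=2, 1+2=3, 1+11=12
a = 2: 2+2=4, 2+11=13
a = 11: 11+11=22
Distinct sums: {-10, -8, -7, -6, -5, -4, -3, -2, -1, 0, 2, 3, 4, 6, 8, 9, 12, 13, 22}
|A + A| = 19

|A + A| = 19


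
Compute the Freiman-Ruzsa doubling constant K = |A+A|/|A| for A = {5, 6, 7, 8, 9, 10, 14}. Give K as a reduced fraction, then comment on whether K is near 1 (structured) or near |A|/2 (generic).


|A| = 7.
Compute A + A by enumerating all 49 pairs.
A + A = {10, 11, 12, 13, 14, 15, 16, 17, 18, 19, 20, 21, 22, 23, 24, 28}, so |A + A| = 16.
K = |A + A| / |A| = 16/7 (already in lowest terms) ≈ 2.2857.
Reference: AP of size 7 gives K = 13/7 ≈ 1.8571; a fully generic set of size 7 gives K ≈ 4.0000.

|A| = 7, |A + A| = 16, K = 16/7.


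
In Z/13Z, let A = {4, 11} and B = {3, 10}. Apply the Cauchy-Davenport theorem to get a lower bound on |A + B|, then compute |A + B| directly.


Cauchy-Davenport: |A + B| ≥ min(p, |A| + |B| - 1) for A, B nonempty in Z/pZ.
|A| = 2, |B| = 2, p = 13.
CD lower bound = min(13, 2 + 2 - 1) = min(13, 3) = 3.
Compute A + B mod 13 directly:
a = 4: 4+3=7, 4+10=1
a = 11: 11+3=1, 11+10=8
A + B = {1, 7, 8}, so |A + B| = 3.
Verify: 3 ≥ 3? Yes ✓.

CD lower bound = 3, actual |A + B| = 3.


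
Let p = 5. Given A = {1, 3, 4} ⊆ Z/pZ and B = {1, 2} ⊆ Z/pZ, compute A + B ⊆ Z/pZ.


Work in Z/5Z: reduce every sum a + b modulo 5.
Enumerate all 6 pairs:
a = 1: 1+1=2, 1+2=3
a = 3: 3+1=4, 3+2=0
a = 4: 4+1=0, 4+2=1
Distinct residues collected: {0, 1, 2, 3, 4}
|A + B| = 5 (out of 5 total residues).

A + B = {0, 1, 2, 3, 4}


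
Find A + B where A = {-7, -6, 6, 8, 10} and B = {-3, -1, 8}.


A + B = {a + b : a ∈ A, b ∈ B}.
Enumerate all |A|·|B| = 5·3 = 15 pairs (a, b) and collect distinct sums.
a = -7: -7+-3=-10, -7+-1=-8, -7+8=1
a = -6: -6+-3=-9, -6+-1=-7, -6+8=2
a = 6: 6+-3=3, 6+-1=5, 6+8=14
a = 8: 8+-3=5, 8+-1=7, 8+8=16
a = 10: 10+-3=7, 10+-1=9, 10+8=18
Collecting distinct sums: A + B = {-10, -9, -8, -7, 1, 2, 3, 5, 7, 9, 14, 16, 18}
|A + B| = 13

A + B = {-10, -9, -8, -7, 1, 2, 3, 5, 7, 9, 14, 16, 18}


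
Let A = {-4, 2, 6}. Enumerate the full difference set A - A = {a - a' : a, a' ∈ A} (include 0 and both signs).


A - A = {a - a' : a, a' ∈ A}.
Compute a - a' for each ordered pair (a, a'):
a = -4: -4--4=0, -4-2=-6, -4-6=-10
a = 2: 2--4=6, 2-2=0, 2-6=-4
a = 6: 6--4=10, 6-2=4, 6-6=0
Collecting distinct values (and noting 0 appears from a-a):
A - A = {-10, -6, -4, 0, 4, 6, 10}
|A - A| = 7

A - A = {-10, -6, -4, 0, 4, 6, 10}


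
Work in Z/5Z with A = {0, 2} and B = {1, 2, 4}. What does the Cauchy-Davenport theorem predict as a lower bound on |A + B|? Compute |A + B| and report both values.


Cauchy-Davenport: |A + B| ≥ min(p, |A| + |B| - 1) for A, B nonempty in Z/pZ.
|A| = 2, |B| = 3, p = 5.
CD lower bound = min(5, 2 + 3 - 1) = min(5, 4) = 4.
Compute A + B mod 5 directly:
a = 0: 0+1=1, 0+2=2, 0+4=4
a = 2: 2+1=3, 2+2=4, 2+4=1
A + B = {1, 2, 3, 4}, so |A + B| = 4.
Verify: 4 ≥ 4? Yes ✓.

CD lower bound = 4, actual |A + B| = 4.


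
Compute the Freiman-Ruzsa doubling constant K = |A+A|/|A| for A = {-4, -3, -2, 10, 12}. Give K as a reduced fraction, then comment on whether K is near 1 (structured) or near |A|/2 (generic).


|A| = 5.
Compute A + A by enumerating all 25 pairs.
A + A = {-8, -7, -6, -5, -4, 6, 7, 8, 9, 10, 20, 22, 24}, so |A + A| = 13.
K = |A + A| / |A| = 13/5 (already in lowest terms) ≈ 2.6000.
Reference: AP of size 5 gives K = 9/5 ≈ 1.8000; a fully generic set of size 5 gives K ≈ 3.0000.

|A| = 5, |A + A| = 13, K = 13/5.


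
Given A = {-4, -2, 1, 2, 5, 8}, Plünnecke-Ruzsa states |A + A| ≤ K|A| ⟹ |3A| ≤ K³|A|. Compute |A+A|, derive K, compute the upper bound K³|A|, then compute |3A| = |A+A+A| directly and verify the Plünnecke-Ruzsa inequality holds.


|A| = 6.
Step 1: Compute A + A by enumerating all 36 pairs.
A + A = {-8, -6, -4, -3, -2, -1, 0, 1, 2, 3, 4, 6, 7, 9, 10, 13, 16}, so |A + A| = 17.
Step 2: Doubling constant K = |A + A|/|A| = 17/6 = 17/6 ≈ 2.8333.
Step 3: Plünnecke-Ruzsa gives |3A| ≤ K³·|A| = (2.8333)³ · 6 ≈ 136.4722.
Step 4: Compute 3A = A + A + A directly by enumerating all triples (a,b,c) ∈ A³; |3A| = 29.
Step 5: Check 29 ≤ 136.4722? Yes ✓.

K = 17/6, Plünnecke-Ruzsa bound K³|A| ≈ 136.4722, |3A| = 29, inequality holds.


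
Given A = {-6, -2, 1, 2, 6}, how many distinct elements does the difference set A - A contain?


A - A = {a - a' : a, a' ∈ A}; |A| = 5.
Bounds: 2|A|-1 ≤ |A - A| ≤ |A|² - |A| + 1, i.e. 9 ≤ |A - A| ≤ 21.
Note: 0 ∈ A - A always (from a - a). The set is symmetric: if d ∈ A - A then -d ∈ A - A.
Enumerate nonzero differences d = a - a' with a > a' (then include -d):
Positive differences: {1, 3, 4, 5, 7, 8, 12}
Full difference set: {0} ∪ (positive diffs) ∪ (negative diffs).
|A - A| = 1 + 2·7 = 15 (matches direct enumeration: 15).

|A - A| = 15


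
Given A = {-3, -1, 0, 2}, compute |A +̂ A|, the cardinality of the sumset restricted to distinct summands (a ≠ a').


Restricted sumset: A +̂ A = {a + a' : a ∈ A, a' ∈ A, a ≠ a'}.
Equivalently, take A + A and drop any sum 2a that is achievable ONLY as a + a for a ∈ A (i.e. sums representable only with equal summands).
Enumerate pairs (a, a') with a < a' (symmetric, so each unordered pair gives one sum; this covers all a ≠ a'):
  -3 + -1 = -4
  -3 + 0 = -3
  -3 + 2 = -1
  -1 + 0 = -1
  -1 + 2 = 1
  0 + 2 = 2
Collected distinct sums: {-4, -3, -1, 1, 2}
|A +̂ A| = 5
(Reference bound: |A +̂ A| ≥ 2|A| - 3 for |A| ≥ 2, with |A| = 4 giving ≥ 5.)

|A +̂ A| = 5


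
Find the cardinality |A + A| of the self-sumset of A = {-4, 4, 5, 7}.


A + A = {a + a' : a, a' ∈ A}; |A| = 4.
General bounds: 2|A| - 1 ≤ |A + A| ≤ |A|(|A|+1)/2, i.e. 7 ≤ |A + A| ≤ 10.
Lower bound 2|A|-1 is attained iff A is an arithmetic progression.
Enumerate sums a + a' for a ≤ a' (symmetric, so this suffices):
a = -4: -4+-4=-8, -4+4=0, -4+5=1, -4+7=3
a = 4: 4+4=8, 4+5=9, 4+7=11
a = 5: 5+5=10, 5+7=12
a = 7: 7+7=14
Distinct sums: {-8, 0, 1, 3, 8, 9, 10, 11, 12, 14}
|A + A| = 10

|A + A| = 10


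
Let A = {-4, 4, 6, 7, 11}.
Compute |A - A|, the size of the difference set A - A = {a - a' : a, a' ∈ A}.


A - A = {a - a' : a, a' ∈ A}; |A| = 5.
Bounds: 2|A|-1 ≤ |A - A| ≤ |A|² - |A| + 1, i.e. 9 ≤ |A - A| ≤ 21.
Note: 0 ∈ A - A always (from a - a). The set is symmetric: if d ∈ A - A then -d ∈ A - A.
Enumerate nonzero differences d = a - a' with a > a' (then include -d):
Positive differences: {1, 2, 3, 4, 5, 7, 8, 10, 11, 15}
Full difference set: {0} ∪ (positive diffs) ∪ (negative diffs).
|A - A| = 1 + 2·10 = 21 (matches direct enumeration: 21).

|A - A| = 21


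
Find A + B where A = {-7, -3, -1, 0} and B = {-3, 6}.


A + B = {a + b : a ∈ A, b ∈ B}.
Enumerate all |A|·|B| = 4·2 = 8 pairs (a, b) and collect distinct sums.
a = -7: -7+-3=-10, -7+6=-1
a = -3: -3+-3=-6, -3+6=3
a = -1: -1+-3=-4, -1+6=5
a = 0: 0+-3=-3, 0+6=6
Collecting distinct sums: A + B = {-10, -6, -4, -3, -1, 3, 5, 6}
|A + B| = 8

A + B = {-10, -6, -4, -3, -1, 3, 5, 6}


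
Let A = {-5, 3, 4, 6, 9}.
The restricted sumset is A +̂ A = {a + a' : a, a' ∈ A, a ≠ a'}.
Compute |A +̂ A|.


Restricted sumset: A +̂ A = {a + a' : a ∈ A, a' ∈ A, a ≠ a'}.
Equivalently, take A + A and drop any sum 2a that is achievable ONLY as a + a for a ∈ A (i.e. sums representable only with equal summands).
Enumerate pairs (a, a') with a < a' (symmetric, so each unordered pair gives one sum; this covers all a ≠ a'):
  -5 + 3 = -2
  -5 + 4 = -1
  -5 + 6 = 1
  -5 + 9 = 4
  3 + 4 = 7
  3 + 6 = 9
  3 + 9 = 12
  4 + 6 = 10
  4 + 9 = 13
  6 + 9 = 15
Collected distinct sums: {-2, -1, 1, 4, 7, 9, 10, 12, 13, 15}
|A +̂ A| = 10
(Reference bound: |A +̂ A| ≥ 2|A| - 3 for |A| ≥ 2, with |A| = 5 giving ≥ 7.)

|A +̂ A| = 10


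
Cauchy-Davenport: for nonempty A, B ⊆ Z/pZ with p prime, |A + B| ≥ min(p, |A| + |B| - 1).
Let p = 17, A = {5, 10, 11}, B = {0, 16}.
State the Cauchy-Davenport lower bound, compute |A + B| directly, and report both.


Cauchy-Davenport: |A + B| ≥ min(p, |A| + |B| - 1) for A, B nonempty in Z/pZ.
|A| = 3, |B| = 2, p = 17.
CD lower bound = min(17, 3 + 2 - 1) = min(17, 4) = 4.
Compute A + B mod 17 directly:
a = 5: 5+0=5, 5+16=4
a = 10: 10+0=10, 10+16=9
a = 11: 11+0=11, 11+16=10
A + B = {4, 5, 9, 10, 11}, so |A + B| = 5.
Verify: 5 ≥ 4? Yes ✓.

CD lower bound = 4, actual |A + B| = 5.


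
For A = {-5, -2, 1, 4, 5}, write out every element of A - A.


A - A = {a - a' : a, a' ∈ A}.
Compute a - a' for each ordered pair (a, a'):
a = -5: -5--5=0, -5--2=-3, -5-1=-6, -5-4=-9, -5-5=-10
a = -2: -2--5=3, -2--2=0, -2-1=-3, -2-4=-6, -2-5=-7
a = 1: 1--5=6, 1--2=3, 1-1=0, 1-4=-3, 1-5=-4
a = 4: 4--5=9, 4--2=6, 4-1=3, 4-4=0, 4-5=-1
a = 5: 5--5=10, 5--2=7, 5-1=4, 5-4=1, 5-5=0
Collecting distinct values (and noting 0 appears from a-a):
A - A = {-10, -9, -7, -6, -4, -3, -1, 0, 1, 3, 4, 6, 7, 9, 10}
|A - A| = 15

A - A = {-10, -9, -7, -6, -4, -3, -1, 0, 1, 3, 4, 6, 7, 9, 10}


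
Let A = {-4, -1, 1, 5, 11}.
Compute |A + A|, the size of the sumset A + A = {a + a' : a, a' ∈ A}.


A + A = {a + a' : a, a' ∈ A}; |A| = 5.
General bounds: 2|A| - 1 ≤ |A + A| ≤ |A|(|A|+1)/2, i.e. 9 ≤ |A + A| ≤ 15.
Lower bound 2|A|-1 is attained iff A is an arithmetic progression.
Enumerate sums a + a' for a ≤ a' (symmetric, so this suffices):
a = -4: -4+-4=-8, -4+-1=-5, -4+1=-3, -4+5=1, -4+11=7
a = -1: -1+-1=-2, -1+1=0, -1+5=4, -1+11=10
a = 1: 1+1=2, 1+5=6, 1+11=12
a = 5: 5+5=10, 5+11=16
a = 11: 11+11=22
Distinct sums: {-8, -5, -3, -2, 0, 1, 2, 4, 6, 7, 10, 12, 16, 22}
|A + A| = 14

|A + A| = 14


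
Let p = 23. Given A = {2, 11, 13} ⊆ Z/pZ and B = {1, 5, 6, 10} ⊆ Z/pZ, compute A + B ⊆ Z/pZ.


Work in Z/23Z: reduce every sum a + b modulo 23.
Enumerate all 12 pairs:
a = 2: 2+1=3, 2+5=7, 2+6=8, 2+10=12
a = 11: 11+1=12, 11+5=16, 11+6=17, 11+10=21
a = 13: 13+1=14, 13+5=18, 13+6=19, 13+10=0
Distinct residues collected: {0, 3, 7, 8, 12, 14, 16, 17, 18, 19, 21}
|A + B| = 11 (out of 23 total residues).

A + B = {0, 3, 7, 8, 12, 14, 16, 17, 18, 19, 21}


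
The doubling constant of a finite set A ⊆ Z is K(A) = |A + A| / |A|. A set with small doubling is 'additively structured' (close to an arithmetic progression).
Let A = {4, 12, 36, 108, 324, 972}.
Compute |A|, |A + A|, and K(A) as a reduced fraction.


|A| = 6.
Compute A + A by enumerating all 36 pairs.
A + A = {8, 16, 24, 40, 48, 72, 112, 120, 144, 216, 328, 336, 360, 432, 648, 976, 984, 1008, 1080, 1296, 1944}, so |A + A| = 21.
K = |A + A| / |A| = 21/6 = 7/2 ≈ 3.5000.
Reference: AP of size 6 gives K = 11/6 ≈ 1.8333; a fully generic set of size 6 gives K ≈ 3.5000.

|A| = 6, |A + A| = 21, K = 21/6 = 7/2.


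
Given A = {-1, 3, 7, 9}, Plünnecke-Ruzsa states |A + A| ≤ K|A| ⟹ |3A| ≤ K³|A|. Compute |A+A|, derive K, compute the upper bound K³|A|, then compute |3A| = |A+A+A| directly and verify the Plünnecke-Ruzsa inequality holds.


|A| = 4.
Step 1: Compute A + A by enumerating all 16 pairs.
A + A = {-2, 2, 6, 8, 10, 12, 14, 16, 18}, so |A + A| = 9.
Step 2: Doubling constant K = |A + A|/|A| = 9/4 = 9/4 ≈ 2.2500.
Step 3: Plünnecke-Ruzsa gives |3A| ≤ K³·|A| = (2.2500)³ · 4 ≈ 45.5625.
Step 4: Compute 3A = A + A + A directly by enumerating all triples (a,b,c) ∈ A³; |3A| = 14.
Step 5: Check 14 ≤ 45.5625? Yes ✓.

K = 9/4, Plünnecke-Ruzsa bound K³|A| ≈ 45.5625, |3A| = 14, inequality holds.


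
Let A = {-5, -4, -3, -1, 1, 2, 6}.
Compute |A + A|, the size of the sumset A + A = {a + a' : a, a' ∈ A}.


A + A = {a + a' : a, a' ∈ A}; |A| = 7.
General bounds: 2|A| - 1 ≤ |A + A| ≤ |A|(|A|+1)/2, i.e. 13 ≤ |A + A| ≤ 28.
Lower bound 2|A|-1 is attained iff A is an arithmetic progression.
Enumerate sums a + a' for a ≤ a' (symmetric, so this suffices):
a = -5: -5+-5=-10, -5+-4=-9, -5+-3=-8, -5+-1=-6, -5+1=-4, -5+2=-3, -5+6=1
a = -4: -4+-4=-8, -4+-3=-7, -4+-1=-5, -4+1=-3, -4+2=-2, -4+6=2
a = -3: -3+-3=-6, -3+-1=-4, -3+1=-2, -3+2=-1, -3+6=3
a = -1: -1+-1=-2, -1+1=0, -1+2=1, -1+6=5
a = 1: 1+1=2, 1+2=3, 1+6=7
a = 2: 2+2=4, 2+6=8
a = 6: 6+6=12
Distinct sums: {-10, -9, -8, -7, -6, -5, -4, -3, -2, -1, 0, 1, 2, 3, 4, 5, 7, 8, 12}
|A + A| = 19

|A + A| = 19


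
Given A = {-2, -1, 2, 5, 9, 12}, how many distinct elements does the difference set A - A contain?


A - A = {a - a' : a, a' ∈ A}; |A| = 6.
Bounds: 2|A|-1 ≤ |A - A| ≤ |A|² - |A| + 1, i.e. 11 ≤ |A - A| ≤ 31.
Note: 0 ∈ A - A always (from a - a). The set is symmetric: if d ∈ A - A then -d ∈ A - A.
Enumerate nonzero differences d = a - a' with a > a' (then include -d):
Positive differences: {1, 3, 4, 6, 7, 10, 11, 13, 14}
Full difference set: {0} ∪ (positive diffs) ∪ (negative diffs).
|A - A| = 1 + 2·9 = 19 (matches direct enumeration: 19).

|A - A| = 19


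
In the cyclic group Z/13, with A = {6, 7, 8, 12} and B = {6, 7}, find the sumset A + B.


Work in Z/13Z: reduce every sum a + b modulo 13.
Enumerate all 8 pairs:
a = 6: 6+6=12, 6+7=0
a = 7: 7+6=0, 7+7=1
a = 8: 8+6=1, 8+7=2
a = 12: 12+6=5, 12+7=6
Distinct residues collected: {0, 1, 2, 5, 6, 12}
|A + B| = 6 (out of 13 total residues).

A + B = {0, 1, 2, 5, 6, 12}


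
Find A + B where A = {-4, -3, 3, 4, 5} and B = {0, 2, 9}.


A + B = {a + b : a ∈ A, b ∈ B}.
Enumerate all |A|·|B| = 5·3 = 15 pairs (a, b) and collect distinct sums.
a = -4: -4+0=-4, -4+2=-2, -4+9=5
a = -3: -3+0=-3, -3+2=-1, -3+9=6
a = 3: 3+0=3, 3+2=5, 3+9=12
a = 4: 4+0=4, 4+2=6, 4+9=13
a = 5: 5+0=5, 5+2=7, 5+9=14
Collecting distinct sums: A + B = {-4, -3, -2, -1, 3, 4, 5, 6, 7, 12, 13, 14}
|A + B| = 12

A + B = {-4, -3, -2, -1, 3, 4, 5, 6, 7, 12, 13, 14}


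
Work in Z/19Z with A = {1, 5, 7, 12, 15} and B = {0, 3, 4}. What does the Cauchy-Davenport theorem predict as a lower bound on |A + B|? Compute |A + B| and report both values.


Cauchy-Davenport: |A + B| ≥ min(p, |A| + |B| - 1) for A, B nonempty in Z/pZ.
|A| = 5, |B| = 3, p = 19.
CD lower bound = min(19, 5 + 3 - 1) = min(19, 7) = 7.
Compute A + B mod 19 directly:
a = 1: 1+0=1, 1+3=4, 1+4=5
a = 5: 5+0=5, 5+3=8, 5+4=9
a = 7: 7+0=7, 7+3=10, 7+4=11
a = 12: 12+0=12, 12+3=15, 12+4=16
a = 15: 15+0=15, 15+3=18, 15+4=0
A + B = {0, 1, 4, 5, 7, 8, 9, 10, 11, 12, 15, 16, 18}, so |A + B| = 13.
Verify: 13 ≥ 7? Yes ✓.

CD lower bound = 7, actual |A + B| = 13.
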